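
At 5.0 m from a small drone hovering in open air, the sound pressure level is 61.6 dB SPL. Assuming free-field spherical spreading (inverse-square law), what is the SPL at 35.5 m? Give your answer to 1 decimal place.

For a point source in a free field, ΔL = −20·log₁₀(d₂/d₁).
ΔL = −20·log₁₀(35.5/5.0) = -17.03 dB, so L₂ = 61.6 + (-17.03) = 44.6 dB SPL.

44.6 dB SPL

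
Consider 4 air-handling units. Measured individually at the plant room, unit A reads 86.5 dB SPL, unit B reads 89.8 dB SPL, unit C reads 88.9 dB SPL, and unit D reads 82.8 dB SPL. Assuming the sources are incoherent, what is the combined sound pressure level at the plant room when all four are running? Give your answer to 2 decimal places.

Uncorrelated sources add in intensity (power), not in dB.
L_total = 10·log₁₀(10^(86.5/10) + 10^(89.8/10) + 10^(88.9/10) + 10^(82.8/10)) = 10·log₁₀(2368000000) = 93.74 dB SPL.

93.74 dB SPL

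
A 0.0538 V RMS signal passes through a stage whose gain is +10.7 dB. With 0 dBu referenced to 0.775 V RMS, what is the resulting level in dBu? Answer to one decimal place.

Input level: 20·log₁₀(0.0538/0.775) = -23.17 dBu.
Output: -23.17 + 10.7 = -12.5 dBu.

-12.5 dBu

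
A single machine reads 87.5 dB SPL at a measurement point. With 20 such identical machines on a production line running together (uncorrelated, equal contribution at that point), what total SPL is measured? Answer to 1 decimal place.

100.5 dB SPL

20 equal incoherent sources raise the level by 10·log₁₀(20) = 13.01 dB.
L_total = 87.5 + 13.01 = 100.5 dB SPL.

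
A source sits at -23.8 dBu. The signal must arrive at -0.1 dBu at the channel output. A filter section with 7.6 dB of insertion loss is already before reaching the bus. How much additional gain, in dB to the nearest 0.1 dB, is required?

The required make-up gain is the shortfall in the dB sum.
G = -0.1 − (-23.8) + 7.6 = 31.3 dB.

31.3 dB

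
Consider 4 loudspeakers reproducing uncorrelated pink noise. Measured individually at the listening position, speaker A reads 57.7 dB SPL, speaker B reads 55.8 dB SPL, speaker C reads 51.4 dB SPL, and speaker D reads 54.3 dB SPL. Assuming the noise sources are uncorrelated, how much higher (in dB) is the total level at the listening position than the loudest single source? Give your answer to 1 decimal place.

3.7 dB

Uncorrelated sources add in intensity (power), not in dB.
L_total = 10·log₁₀(10^(57.7/10) + 10^(55.8/10) + 10^(51.4/10) + 10^(54.3/10)) = 61.39 dB SPL.
Excess over the loudest (57.7 dB): 61.39 − 57.7 = 3.7 dB.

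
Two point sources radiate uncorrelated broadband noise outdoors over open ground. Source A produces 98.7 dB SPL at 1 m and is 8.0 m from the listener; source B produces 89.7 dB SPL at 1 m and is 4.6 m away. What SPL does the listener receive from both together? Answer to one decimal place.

At the listener: L_A = 98.7 − 20·log₁₀(8.0) = 80.64 dB; L_B = 89.7 − 20·log₁₀(4.6) = 76.44 dB.
Combined: 10·log₁₀(10^(80.64/10)+10^(76.44/10)) = 82.0 dB SPL.

82.0 dB SPL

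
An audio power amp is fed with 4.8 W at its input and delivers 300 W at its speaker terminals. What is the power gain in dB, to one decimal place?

For a power ratio, dB = 10·log₁₀(P₂/P₁).
10·log₁₀(300/4.8) = 10·log₁₀(62.50) = 18.0 dB.

18.0 dB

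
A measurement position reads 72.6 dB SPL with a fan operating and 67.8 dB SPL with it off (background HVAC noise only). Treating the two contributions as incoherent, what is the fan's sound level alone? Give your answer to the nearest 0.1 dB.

70.9 dB SPL

Subtract intensities: L_src = 10·log₁₀(10^(L_total/10) − 10^(L_bg/10)).
L_src = 10·log₁₀(10^(72.6/10) − 10^(67.8/10)) = 10·log₁₀(12170000) = 70.9 dB SPL.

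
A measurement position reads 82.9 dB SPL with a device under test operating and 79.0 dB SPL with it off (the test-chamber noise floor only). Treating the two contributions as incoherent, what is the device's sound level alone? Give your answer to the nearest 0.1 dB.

80.6 dB SPL

Remove the background by subtracting linear intensities:
L_src = 10·log₁₀(10^(82.9/10) − 10^(79.0/10)) = 10·log₁₀(115600000) = 80.6 dB SPL.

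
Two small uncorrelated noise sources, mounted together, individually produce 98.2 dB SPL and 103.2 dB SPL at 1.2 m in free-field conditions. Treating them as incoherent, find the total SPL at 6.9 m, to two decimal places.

Combined at 1.2 m: 10·log₁₀(10^(98.2/10)+10^(103.2/10)) = 104.393 dB SPL.
Then apply −20·log₁₀(6.9/1.2) = -15.193 dB → 89.20 dB SPL.

89.20 dB SPL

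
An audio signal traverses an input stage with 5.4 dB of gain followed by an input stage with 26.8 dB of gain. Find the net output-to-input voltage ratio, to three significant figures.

40.7

Net gain = 5.4 + 26.8 = 32.2 dB.
Voltage ratio = 10^(32.2/20) = 40.7.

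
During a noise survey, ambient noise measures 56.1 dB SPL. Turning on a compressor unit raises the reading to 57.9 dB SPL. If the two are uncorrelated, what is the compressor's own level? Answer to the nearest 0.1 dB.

Remove the background by subtracting linear intensities:
L_src = 10·log₁₀(10^(57.9/10) − 10^(56.1/10)) = 10·log₁₀(209200) = 53.2 dB SPL.

53.2 dB SPL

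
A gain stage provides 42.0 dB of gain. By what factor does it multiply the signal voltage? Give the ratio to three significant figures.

Voltage ratio = 10^(dB/20).
10^(42.0/20) = 10^(2.100) = 126.

126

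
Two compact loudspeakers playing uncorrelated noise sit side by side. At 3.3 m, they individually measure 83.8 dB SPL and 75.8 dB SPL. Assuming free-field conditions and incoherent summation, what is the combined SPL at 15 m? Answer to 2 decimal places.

Combined at 3.3 m: 10·log₁₀(10^(83.8/10)+10^(75.8/10)) = 84.439 dB SPL.
Then apply −20·log₁₀(15/3.3) = -13.152 dB → 71.29 dB SPL.

71.29 dB SPL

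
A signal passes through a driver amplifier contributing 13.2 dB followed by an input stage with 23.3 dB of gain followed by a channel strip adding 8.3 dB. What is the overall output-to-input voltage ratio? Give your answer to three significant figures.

Net gain = 13.2 + 23.3 + 8.3 = 44.8 dB.
Voltage ratio = 10^(44.8/20) = 174.

174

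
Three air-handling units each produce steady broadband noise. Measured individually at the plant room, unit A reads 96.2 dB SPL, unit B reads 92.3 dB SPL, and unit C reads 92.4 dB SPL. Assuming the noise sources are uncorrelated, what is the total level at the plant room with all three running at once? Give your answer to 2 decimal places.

Incoherent sources sum as intensities:
L_total = 10·log₁₀(10^(96.2/10) + 10^(92.3/10) + 10^(92.4/10)) = 10·log₁₀(7605000000) = 98.81 dB SPL.

98.81 dB SPL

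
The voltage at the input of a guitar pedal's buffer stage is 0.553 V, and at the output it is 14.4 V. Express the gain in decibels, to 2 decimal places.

28.31 dB

For a voltage ratio, dB = 20·log₁₀(V₂/V₁).
20·log₁₀(14.4/0.553) = 20·log₁₀(26.04) = 28.31 dB.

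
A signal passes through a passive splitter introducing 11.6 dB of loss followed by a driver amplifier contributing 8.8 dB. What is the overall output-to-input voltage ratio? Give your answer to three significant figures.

Net gain = (−11.6) + 8.8 = -2.8 dB.
Voltage ratio = 10^(-2.8/20) = 0.724.

0.724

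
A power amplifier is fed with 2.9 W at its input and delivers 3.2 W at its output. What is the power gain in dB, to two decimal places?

For a power ratio, dB = 10·log₁₀(P₂/P₁).
10·log₁₀(3.2/2.9) = 10·log₁₀(1.103) = 0.43 dB.

0.43 dB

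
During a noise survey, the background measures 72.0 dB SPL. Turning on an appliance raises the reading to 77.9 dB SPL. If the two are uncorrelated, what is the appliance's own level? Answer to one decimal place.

Subtract intensities: L_src = 10·log₁₀(10^(L_total/10) − 10^(L_bg/10)).
L_src = 10·log₁₀(10^(77.9/10) − 10^(72.0/10)) = 10·log₁₀(45810000) = 76.6 dB SPL.

76.6 dB SPL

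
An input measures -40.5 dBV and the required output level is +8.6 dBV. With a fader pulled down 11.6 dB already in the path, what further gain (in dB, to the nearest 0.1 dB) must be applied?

60.7 dB

The required make-up gain is the shortfall in the dB sum.
G = +8.6 − (-40.5) + 11.6 = 60.7 dB.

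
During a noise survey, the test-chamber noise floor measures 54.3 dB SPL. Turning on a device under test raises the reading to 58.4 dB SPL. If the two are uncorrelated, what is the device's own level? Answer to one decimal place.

Background correction is a power subtraction:
L_src = 10·log₁₀(10^(58.4/10) − 10^(54.3/10)) = 10·log₁₀(422700) = 56.3 dB SPL.

56.3 dB SPL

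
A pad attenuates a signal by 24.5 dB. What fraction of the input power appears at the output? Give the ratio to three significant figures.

0.00355

Power ratio = 10^(dB/10).
10^(-24.5/10) = 10^(-2.450) = 0.00355.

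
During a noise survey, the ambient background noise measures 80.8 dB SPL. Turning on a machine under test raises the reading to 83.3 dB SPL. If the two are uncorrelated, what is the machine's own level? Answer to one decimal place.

Background correction is a power subtraction:
L_src = 10·log₁₀(10^(83.3/10) − 10^(80.8/10)) = 10·log₁₀(93570000) = 79.7 dB SPL.

79.7 dB SPL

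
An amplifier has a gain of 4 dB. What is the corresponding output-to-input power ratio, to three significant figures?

2.51

Power ratio = 10^(dB/10).
10^(4/10) = 10^(0.4000) = 2.51.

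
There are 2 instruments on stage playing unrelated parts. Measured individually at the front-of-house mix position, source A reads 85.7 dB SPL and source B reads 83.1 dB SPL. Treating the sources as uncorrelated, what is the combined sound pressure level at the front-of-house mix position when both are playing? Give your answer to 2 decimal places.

Incoherent sources sum as intensities:
L_total = 10·log₁₀(10^(85.7/10) + 10^(83.1/10)) = 10·log₁₀(575700000) = 87.60 dB SPL.

87.60 dB SPL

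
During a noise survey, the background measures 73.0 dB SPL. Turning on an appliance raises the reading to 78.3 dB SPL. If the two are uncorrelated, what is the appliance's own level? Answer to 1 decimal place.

76.8 dB SPL

Background correction is a power subtraction:
L_src = 10·log₁₀(10^(78.3/10) − 10^(73.0/10)) = 10·log₁₀(47660000) = 76.8 dB SPL.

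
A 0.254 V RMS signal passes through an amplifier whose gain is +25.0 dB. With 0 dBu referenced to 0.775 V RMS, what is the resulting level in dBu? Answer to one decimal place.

Input level: 20·log₁₀(0.254/0.775) = -9.69 dBu.
Output: -9.69 + 25.0 = +15.3 dBu.

+15.3 dBu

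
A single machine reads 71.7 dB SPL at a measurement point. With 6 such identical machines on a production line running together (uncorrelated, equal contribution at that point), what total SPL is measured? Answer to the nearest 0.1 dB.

79.5 dB SPL

6 equal incoherent sources raise the level by 10·log₁₀(6) = 7.78 dB.
L_total = 71.7 + 7.78 = 79.5 dB SPL.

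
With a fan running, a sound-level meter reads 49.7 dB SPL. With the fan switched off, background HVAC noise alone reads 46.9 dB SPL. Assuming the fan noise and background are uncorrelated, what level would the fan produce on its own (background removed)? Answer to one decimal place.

Subtract intensities: L_src = 10·log₁₀(10^(L_total/10) − 10^(L_bg/10)).
L_src = 10·log₁₀(10^(49.7/10) − 10^(46.9/10)) = 10·log₁₀(44350) = 46.5 dB SPL.

46.5 dB SPL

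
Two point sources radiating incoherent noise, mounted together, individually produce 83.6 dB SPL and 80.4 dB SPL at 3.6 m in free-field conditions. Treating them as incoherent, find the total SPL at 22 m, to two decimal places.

69.58 dB SPL

Combined at 3.6 m: 10·log₁₀(10^(83.6/10)+10^(80.4/10)) = 85.299 dB SPL.
Then apply −20·log₁₀(22/3.6) = -15.722 dB → 69.58 dB SPL.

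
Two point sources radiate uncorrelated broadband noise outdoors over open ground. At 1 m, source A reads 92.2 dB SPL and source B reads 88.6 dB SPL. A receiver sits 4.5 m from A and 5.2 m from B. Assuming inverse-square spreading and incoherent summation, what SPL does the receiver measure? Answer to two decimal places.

At the listener: L_A = 92.2 − 20·log₁₀(4.5) = 79.136 dB; L_B = 88.6 − 20·log₁₀(5.2) = 74.280 dB.
Combined: 10·log₁₀(10^(79.136/10)+10^(74.280/10)) = 80.36 dB SPL.

80.36 dB SPL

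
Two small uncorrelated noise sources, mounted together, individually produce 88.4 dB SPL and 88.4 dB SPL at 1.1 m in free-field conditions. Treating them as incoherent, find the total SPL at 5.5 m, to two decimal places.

Combined at 1.1 m: 10·log₁₀(10^(88.4/10)+10^(88.4/10)) = 91.410 dB SPL.
Then apply −20·log₁₀(5.5/1.1) = -13.979 dB → 77.43 dB SPL.

77.43 dB SPL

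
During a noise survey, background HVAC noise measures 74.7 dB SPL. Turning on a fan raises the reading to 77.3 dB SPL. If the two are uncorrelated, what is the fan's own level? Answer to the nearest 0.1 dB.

73.8 dB SPL

Remove the background by subtracting linear intensities:
L_src = 10·log₁₀(10^(77.3/10) − 10^(74.7/10)) = 10·log₁₀(24190000) = 73.8 dB SPL.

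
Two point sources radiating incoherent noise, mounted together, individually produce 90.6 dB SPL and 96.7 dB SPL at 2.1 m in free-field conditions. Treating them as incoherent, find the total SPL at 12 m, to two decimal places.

82.51 dB SPL

Combined at 2.1 m: 10·log₁₀(10^(90.6/10)+10^(96.7/10)) = 97.653 dB SPL.
Then apply −20·log₁₀(12/2.1) = -15.139 dB → 82.51 dB SPL.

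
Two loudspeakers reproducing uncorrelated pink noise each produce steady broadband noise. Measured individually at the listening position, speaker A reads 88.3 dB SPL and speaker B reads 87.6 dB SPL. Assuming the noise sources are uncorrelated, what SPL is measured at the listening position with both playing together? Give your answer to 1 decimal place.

Incoherent sources sum as intensities:
L_total = 10·log₁₀(10^(88.3/10) + 10^(87.6/10)) = 10·log₁₀(1252000000) = 91.0 dB SPL.

91.0 dB SPL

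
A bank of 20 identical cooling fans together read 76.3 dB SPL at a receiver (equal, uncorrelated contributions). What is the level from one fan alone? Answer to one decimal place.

20 equal incoherent sources add 10·log₁₀(20) = 13.01 dB over one source.
L_one = 76.3 − 13.01 = 63.3 dB SPL.

63.3 dB SPL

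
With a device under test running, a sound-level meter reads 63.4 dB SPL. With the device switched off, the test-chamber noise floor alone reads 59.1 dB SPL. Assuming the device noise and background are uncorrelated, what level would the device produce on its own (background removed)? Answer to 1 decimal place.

Remove the background by subtracting linear intensities:
L_src = 10·log₁₀(10^(63.4/10) − 10^(59.1/10)) = 10·log₁₀(1375000) = 61.4 dB SPL.

61.4 dB SPL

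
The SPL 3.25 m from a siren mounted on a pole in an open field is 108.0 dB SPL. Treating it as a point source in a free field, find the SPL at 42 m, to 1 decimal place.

Free-field point source: level drops by 20·log₁₀ of the distance ratio.
ΔL = −20·log₁₀(42/3.25) = -22.23 dB, so L₂ = 108.0 + (-22.23) = 85.8 dB SPL.

85.8 dB SPL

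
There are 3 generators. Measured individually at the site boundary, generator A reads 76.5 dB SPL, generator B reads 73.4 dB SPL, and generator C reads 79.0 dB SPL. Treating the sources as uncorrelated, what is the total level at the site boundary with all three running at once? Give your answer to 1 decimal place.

Uncorrelated sources add in intensity (power), not in dB.
L_total = 10·log₁₀(10^(76.5/10) + 10^(73.4/10) + 10^(79.0/10)) = 10·log₁₀(146000000) = 81.6 dB SPL.

81.6 dB SPL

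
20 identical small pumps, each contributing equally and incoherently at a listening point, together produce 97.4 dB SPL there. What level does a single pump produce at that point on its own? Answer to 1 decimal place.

20 equal incoherent sources add 10·log₁₀(20) = 13.01 dB over one source.
L_one = 97.4 − 13.01 = 84.4 dB SPL.

84.4 dB SPL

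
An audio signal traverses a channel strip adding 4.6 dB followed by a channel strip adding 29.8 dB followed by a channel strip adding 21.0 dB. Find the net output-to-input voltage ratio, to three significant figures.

589

Net gain = 4.6 + 29.8 + 21.0 = 55.4 dB.
Voltage ratio = 10^(55.4/20) = 589.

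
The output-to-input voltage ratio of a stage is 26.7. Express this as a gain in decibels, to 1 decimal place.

28.5 dB

Voltage is an amplitude quantity, so gain = 20·log₁₀(V_out/V_in).
20·log₁₀(26.7) = 28.5 dB.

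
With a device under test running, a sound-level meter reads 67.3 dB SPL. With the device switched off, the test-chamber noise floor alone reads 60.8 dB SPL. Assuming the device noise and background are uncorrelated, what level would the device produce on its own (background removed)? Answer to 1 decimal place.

66.2 dB SPL

Background correction is a power subtraction:
L_src = 10·log₁₀(10^(67.3/10) − 10^(60.8/10)) = 10·log₁₀(4168000) = 66.2 dB SPL.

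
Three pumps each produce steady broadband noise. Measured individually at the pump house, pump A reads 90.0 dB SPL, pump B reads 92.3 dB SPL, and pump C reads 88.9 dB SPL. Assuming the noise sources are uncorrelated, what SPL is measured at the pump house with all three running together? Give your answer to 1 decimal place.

95.4 dB SPL

Add the sources as powers (linear), then convert back to dB:
L_total = 10·log₁₀(10^(90.0/10) + 10^(92.3/10) + 10^(88.9/10)) = 10·log₁₀(3474000000) = 95.4 dB SPL.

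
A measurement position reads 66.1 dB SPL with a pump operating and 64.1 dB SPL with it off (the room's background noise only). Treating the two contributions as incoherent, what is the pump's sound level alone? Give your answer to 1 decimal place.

61.8 dB SPL

Subtract intensities: L_src = 10·log₁₀(10^(L_total/10) − 10^(L_bg/10)).
L_src = 10·log₁₀(10^(66.1/10) − 10^(64.1/10)) = 10·log₁₀(1503000) = 61.8 dB SPL.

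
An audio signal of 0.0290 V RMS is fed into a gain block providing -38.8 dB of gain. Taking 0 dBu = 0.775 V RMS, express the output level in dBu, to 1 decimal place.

Input level: 20·log₁₀(0.0290/0.775) = -28.54 dBu.
Output: -28.54 − 38.8 = -67.3 dBu.

-67.3 dBu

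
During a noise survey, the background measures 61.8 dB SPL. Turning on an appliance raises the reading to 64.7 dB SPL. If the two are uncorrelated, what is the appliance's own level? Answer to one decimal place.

61.6 dB SPL

Subtract intensities: L_src = 10·log₁₀(10^(L_total/10) − 10^(L_bg/10)).
L_src = 10·log₁₀(10^(64.7/10) − 10^(61.8/10)) = 10·log₁₀(1438000) = 61.6 dB SPL.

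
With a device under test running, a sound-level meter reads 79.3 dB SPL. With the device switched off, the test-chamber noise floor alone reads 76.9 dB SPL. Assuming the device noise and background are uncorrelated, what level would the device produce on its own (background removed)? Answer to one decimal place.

Background correction is a power subtraction:
L_src = 10·log₁₀(10^(79.3/10) − 10^(76.9/10)) = 10·log₁₀(36140000) = 75.6 dB SPL.

75.6 dB SPL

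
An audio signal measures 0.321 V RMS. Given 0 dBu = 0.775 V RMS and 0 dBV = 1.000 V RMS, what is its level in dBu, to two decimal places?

-7.66 dBu

dBu = 20·log₁₀(V / 0.775 V).
20·log₁₀(0.321/0.775) = -7.66 dBu.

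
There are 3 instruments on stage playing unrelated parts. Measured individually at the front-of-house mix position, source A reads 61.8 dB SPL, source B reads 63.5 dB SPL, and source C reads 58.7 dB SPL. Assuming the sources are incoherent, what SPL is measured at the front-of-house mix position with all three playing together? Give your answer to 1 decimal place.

66.5 dB SPL

Add the sources as powers (linear), then convert back to dB:
L_total = 10·log₁₀(10^(61.8/10) + 10^(63.5/10) + 10^(58.7/10)) = 10·log₁₀(4494000) = 66.5 dB SPL.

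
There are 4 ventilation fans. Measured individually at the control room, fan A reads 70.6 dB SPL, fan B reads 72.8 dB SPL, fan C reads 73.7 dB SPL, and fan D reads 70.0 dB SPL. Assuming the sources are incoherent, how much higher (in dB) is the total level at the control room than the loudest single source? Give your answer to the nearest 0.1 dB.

Incoherent sources sum as intensities:
L_total = 10·log₁₀(10^(70.6/10) + 10^(72.8/10) + 10^(73.7/10) + 10^(70.0/10)) = 78.06 dB SPL.
Excess over the loudest (73.7 dB): 78.06 − 73.7 = 4.4 dB.

4.4 dB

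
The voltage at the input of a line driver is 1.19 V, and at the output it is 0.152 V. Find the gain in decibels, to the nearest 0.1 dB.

Voltage ratio → dB uses the 20·log₁₀ form:
20·log₁₀(0.152/1.19) = 20·log₁₀(0.1277) = -17.9 dB.

-17.9 dB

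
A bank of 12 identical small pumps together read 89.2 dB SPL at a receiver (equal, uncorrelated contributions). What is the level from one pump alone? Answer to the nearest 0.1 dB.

78.4 dB SPL

12 equal incoherent sources add 10·log₁₀(12) = 10.79 dB over one source.
L_one = 89.2 − 10.79 = 78.4 dB SPL.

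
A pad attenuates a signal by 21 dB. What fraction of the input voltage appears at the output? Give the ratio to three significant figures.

0.0891

Voltage ratio = 10^(dB/20).
10^(-21/20) = 10^(-1.050) = 0.0891.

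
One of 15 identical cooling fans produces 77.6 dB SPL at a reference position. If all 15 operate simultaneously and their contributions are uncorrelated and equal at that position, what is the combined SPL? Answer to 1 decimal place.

15 equal incoherent sources raise the level by 10·log₁₀(15) = 11.76 dB.
L_total = 77.6 + 11.76 = 89.4 dB SPL.

89.4 dB SPL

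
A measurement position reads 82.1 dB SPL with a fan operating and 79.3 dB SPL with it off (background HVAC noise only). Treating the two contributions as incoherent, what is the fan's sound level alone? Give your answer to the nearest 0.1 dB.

78.9 dB SPL

Remove the background by subtracting linear intensities:
L_src = 10·log₁₀(10^(82.1/10) − 10^(79.3/10)) = 10·log₁₀(77070000) = 78.9 dB SPL.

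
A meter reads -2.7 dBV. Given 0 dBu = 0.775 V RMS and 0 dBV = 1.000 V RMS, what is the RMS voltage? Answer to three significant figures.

0.733 V

V = 1.000 V × 10^(-2.7/20).
= 1.000 × 0.7328 = 0.733 V.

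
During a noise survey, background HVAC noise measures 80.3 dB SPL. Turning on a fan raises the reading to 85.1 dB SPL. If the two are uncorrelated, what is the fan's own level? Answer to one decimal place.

Subtract intensities: L_src = 10·log₁₀(10^(L_total/10) − 10^(L_bg/10)).
L_src = 10·log₁₀(10^(85.1/10) − 10^(80.3/10)) = 10·log₁₀(216400000) = 83.4 dB SPL.

83.4 dB SPL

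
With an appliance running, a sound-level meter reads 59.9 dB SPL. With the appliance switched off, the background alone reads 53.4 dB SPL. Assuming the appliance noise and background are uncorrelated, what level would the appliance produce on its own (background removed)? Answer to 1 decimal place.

Background correction is a power subtraction:
L_src = 10·log₁₀(10^(59.9/10) − 10^(53.4/10)) = 10·log₁₀(758500) = 58.8 dB SPL.

58.8 dB SPL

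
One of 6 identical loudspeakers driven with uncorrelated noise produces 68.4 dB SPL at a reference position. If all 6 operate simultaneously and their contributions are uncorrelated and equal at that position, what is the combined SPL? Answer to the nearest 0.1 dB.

6 equal incoherent sources raise the level by 10·log₁₀(6) = 7.78 dB.
L_total = 68.4 + 7.78 = 76.2 dB SPL.

76.2 dB SPL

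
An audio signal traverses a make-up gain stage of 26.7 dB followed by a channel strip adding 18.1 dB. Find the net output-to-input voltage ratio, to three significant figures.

174

Net gain = 26.7 + 18.1 = 44.8 dB.
Voltage ratio = 10^(44.8/20) = 174.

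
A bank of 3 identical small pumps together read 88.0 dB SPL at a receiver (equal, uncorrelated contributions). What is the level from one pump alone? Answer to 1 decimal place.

3 equal incoherent sources add 10·log₁₀(3) = 4.77 dB over one source.
L_one = 88.0 − 4.77 = 83.2 dB SPL.

83.2 dB SPL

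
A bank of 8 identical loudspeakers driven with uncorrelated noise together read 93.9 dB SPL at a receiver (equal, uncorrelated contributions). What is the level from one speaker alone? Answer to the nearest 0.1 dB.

84.9 dB SPL

8 equal incoherent sources add 10·log₁₀(8) = 9.03 dB over one source.
L_one = 93.9 − 9.03 = 84.9 dB SPL.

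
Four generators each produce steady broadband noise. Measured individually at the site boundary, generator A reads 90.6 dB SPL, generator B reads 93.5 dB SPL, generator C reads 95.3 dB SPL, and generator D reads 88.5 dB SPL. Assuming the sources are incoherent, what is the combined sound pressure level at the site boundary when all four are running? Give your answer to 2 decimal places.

98.74 dB SPL

Uncorrelated sources add in intensity (power), not in dB.
L_total = 10·log₁₀(10^(90.6/10) + 10^(93.5/10) + 10^(95.3/10) + 10^(88.5/10)) = 10·log₁₀(7483000000) = 98.74 dB SPL.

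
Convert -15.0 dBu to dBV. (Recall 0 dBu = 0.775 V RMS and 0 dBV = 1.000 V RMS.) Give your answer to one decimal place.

The offset between the scales is 20·log₁₀(0.775/1.000) = −2.214 dB.
So dBV = -15.0 − 2.214 = -17.2 dBV.

-17.2 dBV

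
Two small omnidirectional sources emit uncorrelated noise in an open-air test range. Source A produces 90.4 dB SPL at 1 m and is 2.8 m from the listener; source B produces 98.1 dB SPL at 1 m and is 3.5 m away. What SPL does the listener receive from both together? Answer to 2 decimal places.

At the listener: L_A = 90.4 − 20·log₁₀(2.8) = 81.457 dB; L_B = 98.1 − 20·log₁₀(3.5) = 87.219 dB.
Combined: 10·log₁₀(10^(81.457/10)+10^(87.219/10)) = 88.24 dB SPL.

88.24 dB SPL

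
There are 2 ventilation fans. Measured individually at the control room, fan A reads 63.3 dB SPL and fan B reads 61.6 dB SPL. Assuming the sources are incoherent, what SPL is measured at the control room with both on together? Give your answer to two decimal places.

65.54 dB SPL

Uncorrelated sources add in intensity (power), not in dB.
L_total = 10·log₁₀(10^(63.3/10) + 10^(61.6/10)) = 10·log₁₀(3583000) = 65.54 dB SPL.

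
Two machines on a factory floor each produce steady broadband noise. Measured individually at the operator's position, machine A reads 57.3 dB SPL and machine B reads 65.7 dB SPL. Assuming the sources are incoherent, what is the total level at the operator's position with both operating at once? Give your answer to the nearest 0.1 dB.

Add the sources as powers (linear), then convert back to dB:
L_total = 10·log₁₀(10^(57.3/10) + 10^(65.7/10)) = 10·log₁₀(4252000) = 66.3 dB SPL.

66.3 dB SPL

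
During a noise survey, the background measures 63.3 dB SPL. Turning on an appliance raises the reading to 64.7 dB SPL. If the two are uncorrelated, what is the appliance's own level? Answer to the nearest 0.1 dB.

Remove the background by subtracting linear intensities:
L_src = 10·log₁₀(10^(64.7/10) − 10^(63.3/10)) = 10·log₁₀(813200) = 59.1 dB SPL.

59.1 dB SPL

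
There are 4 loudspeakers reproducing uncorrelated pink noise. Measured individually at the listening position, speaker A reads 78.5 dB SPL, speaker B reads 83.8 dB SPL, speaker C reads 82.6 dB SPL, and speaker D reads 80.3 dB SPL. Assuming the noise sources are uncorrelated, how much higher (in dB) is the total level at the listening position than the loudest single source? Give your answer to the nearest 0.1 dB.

4.0 dB

Incoherent sources sum as intensities:
L_total = 10·log₁₀(10^(78.5/10) + 10^(83.8/10) + 10^(82.6/10) + 10^(80.3/10)) = 87.78 dB SPL.
Excess over the loudest (83.8 dB): 87.78 − 83.8 = 4.0 dB.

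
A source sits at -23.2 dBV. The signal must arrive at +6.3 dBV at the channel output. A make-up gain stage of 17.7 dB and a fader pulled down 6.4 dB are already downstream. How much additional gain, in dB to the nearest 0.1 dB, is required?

18.2 dB

The required make-up gain is the shortfall in the dB sum.
G = +6.3 − (-23.2) − 17.7 + 6.4 = 18.2 dB.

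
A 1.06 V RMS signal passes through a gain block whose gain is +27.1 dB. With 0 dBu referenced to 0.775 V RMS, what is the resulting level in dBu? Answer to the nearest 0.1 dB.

Input level: 20·log₁₀(1.06/0.775) = 2.72 dBu.
Output: 2.72 + 27.1 = +29.8 dBu.

+29.8 dBu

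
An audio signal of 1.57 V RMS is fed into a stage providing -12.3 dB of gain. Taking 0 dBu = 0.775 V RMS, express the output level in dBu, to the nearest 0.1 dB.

Input level: 20·log₁₀(1.57/0.775) = 6.13 dBu.
Output: 6.13 − 12.3 = -6.2 dBu.

-6.2 dBu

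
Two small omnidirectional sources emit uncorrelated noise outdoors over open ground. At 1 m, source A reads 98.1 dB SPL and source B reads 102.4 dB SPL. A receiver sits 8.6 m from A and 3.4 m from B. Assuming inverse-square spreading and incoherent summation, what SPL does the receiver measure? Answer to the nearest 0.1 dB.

92.0 dB SPL

At the listener: L_A = 98.1 − 20·log₁₀(8.6) = 79.41 dB; L_B = 102.4 − 20·log₁₀(3.4) = 91.77 dB.
Combined: 10·log₁₀(10^(79.41/10)+10^(91.77/10)) = 92.0 dB SPL.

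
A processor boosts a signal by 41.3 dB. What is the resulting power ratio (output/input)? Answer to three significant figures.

Power ratio = 10^(dB/10).
10^(41.3/10) = 10^(4.130) = 13500.

13500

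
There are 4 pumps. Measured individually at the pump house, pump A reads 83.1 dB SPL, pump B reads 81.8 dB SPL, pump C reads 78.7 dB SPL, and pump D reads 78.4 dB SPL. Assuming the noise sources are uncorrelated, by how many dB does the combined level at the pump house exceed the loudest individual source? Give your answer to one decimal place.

3.9 dB

Uncorrelated sources add in intensity (power), not in dB.
L_total = 10·log₁₀(10^(83.1/10) + 10^(81.8/10) + 10^(78.7/10) + 10^(78.4/10)) = 86.98 dB SPL.
Excess over the loudest (83.1 dB): 86.98 − 83.1 = 3.9 dB.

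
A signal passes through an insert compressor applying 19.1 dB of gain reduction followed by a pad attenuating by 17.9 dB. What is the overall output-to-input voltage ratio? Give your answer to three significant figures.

0.0141

Net gain = (−19.1) + (−17.9) = -37.0 dB.
Voltage ratio = 10^(-37.0/20) = 0.0141.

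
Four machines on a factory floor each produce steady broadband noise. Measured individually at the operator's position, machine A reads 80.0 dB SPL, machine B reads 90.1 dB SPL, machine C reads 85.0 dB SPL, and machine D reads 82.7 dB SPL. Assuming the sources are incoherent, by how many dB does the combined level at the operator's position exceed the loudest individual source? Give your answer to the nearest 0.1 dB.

2.0 dB

Uncorrelated sources add in intensity (power), not in dB.
L_total = 10·log₁₀(10^(80.0/10) + 10^(90.1/10) + 10^(85.0/10) + 10^(82.7/10)) = 92.11 dB SPL.
Excess over the loudest (90.1 dB): 92.11 − 90.1 = 2.0 dB.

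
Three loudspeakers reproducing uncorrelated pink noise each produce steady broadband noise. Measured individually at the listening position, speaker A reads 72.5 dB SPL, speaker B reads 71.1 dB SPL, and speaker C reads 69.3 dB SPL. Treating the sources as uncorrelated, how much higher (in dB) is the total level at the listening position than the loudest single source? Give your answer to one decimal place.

Add the sources as powers (linear), then convert back to dB:
L_total = 10·log₁₀(10^(72.5/10) + 10^(71.1/10) + 10^(69.3/10)) = 75.93 dB SPL.
Excess over the loudest (72.5 dB): 75.93 − 72.5 = 3.4 dB.

3.4 dB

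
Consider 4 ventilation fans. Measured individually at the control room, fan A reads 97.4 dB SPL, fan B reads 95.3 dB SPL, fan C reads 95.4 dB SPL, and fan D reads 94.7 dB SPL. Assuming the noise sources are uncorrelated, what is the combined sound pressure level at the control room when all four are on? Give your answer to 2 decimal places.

Incoherent sources sum as intensities:
L_total = 10·log₁₀(10^(97.4/10) + 10^(95.3/10) + 10^(95.4/10) + 10^(94.7/10)) = 10·log₁₀(15302000000) = 101.85 dB SPL.

101.85 dB SPL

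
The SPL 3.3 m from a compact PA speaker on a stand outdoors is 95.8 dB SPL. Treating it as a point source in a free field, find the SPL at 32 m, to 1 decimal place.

Free-field point source: level drops by 20·log₁₀ of the distance ratio.
ΔL = −20·log₁₀(32/3.3) = -19.73 dB, so L₂ = 95.8 + (-19.73) = 76.1 dB SPL.

76.1 dB SPL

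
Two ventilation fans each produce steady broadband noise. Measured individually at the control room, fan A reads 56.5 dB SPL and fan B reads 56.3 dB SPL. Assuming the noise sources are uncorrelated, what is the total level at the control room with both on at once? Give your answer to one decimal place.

59.4 dB SPL

Incoherent sources sum as intensities:
L_total = 10·log₁₀(10^(56.5/10) + 10^(56.3/10)) = 10·log₁₀(873300) = 59.4 dB SPL.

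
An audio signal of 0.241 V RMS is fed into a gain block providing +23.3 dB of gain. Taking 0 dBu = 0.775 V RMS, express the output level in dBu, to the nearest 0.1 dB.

+13.2 dBu

Input level: 20·log₁₀(0.241/0.775) = -10.15 dBu.
Output: -10.15 + 23.3 = +13.2 dBu.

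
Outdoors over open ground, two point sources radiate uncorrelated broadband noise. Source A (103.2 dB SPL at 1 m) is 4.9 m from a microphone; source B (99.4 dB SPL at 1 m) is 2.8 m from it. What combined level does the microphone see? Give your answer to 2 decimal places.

At the listener: L_A = 103.2 − 20·log₁₀(4.9) = 89.396 dB; L_B = 99.4 − 20·log₁₀(2.8) = 90.457 dB.
Combined: 10·log₁₀(10^(89.396/10)+10^(90.457/10)) = 92.97 dB SPL.

92.97 dB SPL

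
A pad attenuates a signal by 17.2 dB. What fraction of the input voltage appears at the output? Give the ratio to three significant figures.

0.138

Voltage ratio = 10^(dB/20).
10^(-17.2/20) = 10^(-0.8600) = 0.138.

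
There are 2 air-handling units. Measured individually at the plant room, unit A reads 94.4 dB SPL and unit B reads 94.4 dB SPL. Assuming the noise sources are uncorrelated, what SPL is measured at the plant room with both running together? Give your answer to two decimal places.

97.41 dB SPL

Incoherent sources sum as intensities:
L_total = 10·log₁₀(10^(94.4/10) + 10^(94.4/10)) = 10·log₁₀(5508000000) = 97.41 dB SPL.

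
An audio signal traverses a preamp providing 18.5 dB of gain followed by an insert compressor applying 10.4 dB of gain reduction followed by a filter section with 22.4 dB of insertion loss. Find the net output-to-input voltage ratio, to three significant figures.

0.193

Net gain = 18.5 + (−10.4) + (−22.4) = -14.3 dB.
Voltage ratio = 10^(-14.3/20) = 0.193.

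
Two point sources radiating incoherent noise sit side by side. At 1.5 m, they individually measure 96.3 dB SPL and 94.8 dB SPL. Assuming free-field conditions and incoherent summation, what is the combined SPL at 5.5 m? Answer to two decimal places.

Combined at 1.5 m: 10·log₁₀(10^(96.3/10)+10^(94.8/10)) = 98.625 dB SPL.
Then apply −20·log₁₀(5.5/1.5) = -11.285 dB → 87.34 dB SPL.

87.34 dB SPL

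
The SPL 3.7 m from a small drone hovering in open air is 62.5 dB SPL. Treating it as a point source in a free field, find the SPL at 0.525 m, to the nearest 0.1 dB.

Free-field point source: level drops by 20·log₁₀ of the distance ratio.
ΔL = −20·log₁₀(0.525/3.7) = 16.96 dB, so L₂ = 62.5 + (16.96) = 79.5 dB SPL.

79.5 dB SPL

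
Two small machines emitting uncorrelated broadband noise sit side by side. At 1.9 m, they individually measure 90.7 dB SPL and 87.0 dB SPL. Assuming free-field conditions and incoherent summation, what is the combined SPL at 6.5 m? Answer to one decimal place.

81.6 dB SPL

Combined at 1.9 m: 10·log₁₀(10^(90.7/10)+10^(87.0/10)) = 92.24 dB SPL.
Then apply −20·log₁₀(6.5/1.9) = -10.68 dB → 81.6 dB SPL.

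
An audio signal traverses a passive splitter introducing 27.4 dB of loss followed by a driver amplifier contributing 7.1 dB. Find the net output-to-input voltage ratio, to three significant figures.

Net gain = (−27.4) + 7.1 = -20.3 dB.
Voltage ratio = 10^(-20.3/20) = 0.0966.

0.0966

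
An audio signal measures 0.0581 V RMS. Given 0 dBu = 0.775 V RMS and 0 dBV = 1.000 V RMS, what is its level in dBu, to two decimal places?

dBu = 20·log₁₀(V / 0.775 V).
20·log₁₀(0.0581/0.775) = -22.50 dBu.

-22.50 dBu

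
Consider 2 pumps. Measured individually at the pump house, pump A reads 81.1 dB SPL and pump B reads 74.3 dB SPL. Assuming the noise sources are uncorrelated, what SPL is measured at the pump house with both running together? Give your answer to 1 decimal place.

Add the sources as powers (linear), then convert back to dB:
L_total = 10·log₁₀(10^(81.1/10) + 10^(74.3/10)) = 10·log₁₀(155700000) = 81.9 dB SPL.

81.9 dB SPL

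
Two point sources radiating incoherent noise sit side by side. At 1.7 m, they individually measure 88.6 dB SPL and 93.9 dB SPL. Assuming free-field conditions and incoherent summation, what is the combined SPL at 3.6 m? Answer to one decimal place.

88.5 dB SPL

Combined at 1.7 m: 10·log₁₀(10^(88.6/10)+10^(93.9/10)) = 95.02 dB SPL.
Then apply −20·log₁₀(3.6/1.7) = -6.52 dB → 88.5 dB SPL.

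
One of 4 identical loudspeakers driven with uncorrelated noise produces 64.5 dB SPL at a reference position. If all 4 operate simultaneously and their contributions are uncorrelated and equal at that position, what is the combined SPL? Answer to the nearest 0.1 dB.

70.5 dB SPL

4 equal incoherent sources raise the level by 10·log₁₀(4) = 6.02 dB.
L_total = 64.5 + 6.02 = 70.5 dB SPL.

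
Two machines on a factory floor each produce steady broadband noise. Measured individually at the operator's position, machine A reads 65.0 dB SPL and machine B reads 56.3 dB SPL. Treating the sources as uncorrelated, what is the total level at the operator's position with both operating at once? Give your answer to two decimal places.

Incoherent sources sum as intensities:
L_total = 10·log₁₀(10^(65.0/10) + 10^(56.3/10)) = 10·log₁₀(3589000) = 65.55 dB SPL.

65.55 dB SPL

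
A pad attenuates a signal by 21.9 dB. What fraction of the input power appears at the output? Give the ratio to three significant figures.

Power ratio = 10^(dB/10).
10^(-21.9/10) = 10^(-2.190) = 0.00646.

0.00646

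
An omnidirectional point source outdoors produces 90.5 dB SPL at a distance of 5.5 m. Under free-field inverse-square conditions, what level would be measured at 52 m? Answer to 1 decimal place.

71.0 dB SPL

Inverse-square spreading gives ΔL = −20·log₁₀(d₂/d₁).
ΔL = −20·log₁₀(52/5.5) = -19.51 dB, so L₂ = 90.5 + (-19.51) = 71.0 dB SPL.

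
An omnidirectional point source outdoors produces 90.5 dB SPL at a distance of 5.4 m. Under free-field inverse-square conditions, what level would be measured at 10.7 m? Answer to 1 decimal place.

84.6 dB SPL

Free-field point source: level drops by 20·log₁₀ of the distance ratio.
ΔL = −20·log₁₀(10.7/5.4) = -5.94 dB, so L₂ = 90.5 + (-5.94) = 84.6 dB SPL.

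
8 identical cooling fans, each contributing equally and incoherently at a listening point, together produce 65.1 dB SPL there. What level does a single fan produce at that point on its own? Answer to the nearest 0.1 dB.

56.1 dB SPL

8 equal incoherent sources add 10·log₁₀(8) = 9.03 dB over one source.
L_one = 65.1 − 9.03 = 56.1 dB SPL.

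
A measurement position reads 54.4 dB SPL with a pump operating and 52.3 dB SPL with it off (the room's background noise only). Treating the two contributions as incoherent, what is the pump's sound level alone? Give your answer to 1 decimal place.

50.2 dB SPL

Remove the background by subtracting linear intensities:
L_src = 10·log₁₀(10^(54.4/10) − 10^(52.3/10)) = 10·log₁₀(105600) = 50.2 dB SPL.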